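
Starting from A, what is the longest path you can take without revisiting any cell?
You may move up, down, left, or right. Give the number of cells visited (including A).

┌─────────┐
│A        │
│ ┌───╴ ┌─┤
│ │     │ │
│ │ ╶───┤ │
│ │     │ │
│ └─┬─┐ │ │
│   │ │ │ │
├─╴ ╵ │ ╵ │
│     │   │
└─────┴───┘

Finding longest simple path using DFS:
Start: (0, 0)
Longest path visits 16 cells
Path: A → right → right → right → down → left → left → down → right → right → down → down → right → up → up → up

Solution:

┌─────────┐
│A → → ↓  │
│ ┌───╴ ┌─┤
│ │↓ ← ↲│B│
│ │ ╶───┤ │
│ │↳ → ↓│↑│
│ └─┬─┐ │ │
│   │ │↓│↑│
├─╴ ╵ │ ╵ │
│     │↳ ↑│
└─────┴───┘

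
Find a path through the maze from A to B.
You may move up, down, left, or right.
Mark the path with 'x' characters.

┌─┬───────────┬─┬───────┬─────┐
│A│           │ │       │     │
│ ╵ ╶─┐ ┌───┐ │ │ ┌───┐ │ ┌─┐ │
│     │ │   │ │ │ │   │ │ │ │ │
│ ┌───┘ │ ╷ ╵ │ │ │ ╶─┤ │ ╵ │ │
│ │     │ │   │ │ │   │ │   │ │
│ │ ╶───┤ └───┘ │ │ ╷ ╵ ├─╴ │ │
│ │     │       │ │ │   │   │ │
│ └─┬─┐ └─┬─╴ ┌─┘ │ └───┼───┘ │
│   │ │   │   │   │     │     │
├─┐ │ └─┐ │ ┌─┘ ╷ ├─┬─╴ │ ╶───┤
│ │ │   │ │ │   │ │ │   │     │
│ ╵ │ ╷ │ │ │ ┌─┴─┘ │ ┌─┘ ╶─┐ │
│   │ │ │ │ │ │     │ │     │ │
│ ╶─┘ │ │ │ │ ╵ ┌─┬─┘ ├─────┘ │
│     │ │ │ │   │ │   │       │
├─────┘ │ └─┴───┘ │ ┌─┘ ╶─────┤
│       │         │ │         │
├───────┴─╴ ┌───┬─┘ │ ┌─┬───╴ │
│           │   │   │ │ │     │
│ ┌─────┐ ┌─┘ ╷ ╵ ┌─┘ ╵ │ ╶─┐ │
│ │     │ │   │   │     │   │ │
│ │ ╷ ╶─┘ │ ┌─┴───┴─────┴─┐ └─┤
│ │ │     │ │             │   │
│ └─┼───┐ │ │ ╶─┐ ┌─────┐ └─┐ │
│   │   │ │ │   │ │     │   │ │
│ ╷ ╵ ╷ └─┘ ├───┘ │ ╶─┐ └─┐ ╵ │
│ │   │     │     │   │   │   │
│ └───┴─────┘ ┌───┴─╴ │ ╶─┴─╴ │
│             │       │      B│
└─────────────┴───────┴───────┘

Finding the shortest path through the maze:
Path length: 50 steps
Directions: down → right → up → right → right → down → down → left → left → down → right → right → down → right → down → down → down → down → right → down → left → left → left → left → left → down → down → down → down → down → right → right → right → right → right → right → up → right → right → up → up → right → right → right → right → down → right → down → right → down

Solution:

┌─┬───────────┬─┬───────┬─────┐
│A│x x x      │ │       │     │
│ ╵ ╶─┐ ┌───┐ │ │ ┌───┐ │ ┌─┐ │
│x x  │x│   │ │ │ │   │ │ │ │ │
│ ┌───┘ │ ╷ ╵ │ │ │ ╶─┤ │ ╵ │ │
│ │x x x│ │   │ │ │   │ │   │ │
│ │ ╶───┤ └───┘ │ │ ╷ ╵ ├─╴ │ │
│ │x x x│       │ │ │   │   │ │
│ └─┬─┐ └─┬─╴ ┌─┘ │ └───┼───┘ │
│   │ │x x│   │   │     │     │
├─┐ │ └─┐ │ ┌─┘ ╷ ├─┬─╴ │ ╶───┤
│ │ │   │x│ │   │ │ │   │     │
│ ╵ │ ╷ │ │ │ ┌─┴─┘ │ ┌─┘ ╶─┐ │
│   │ │ │x│ │ │     │ │     │ │
│ ╶─┘ │ │ │ │ ╵ ┌─┬─┘ ├─────┘ │
│     │ │x│ │   │ │   │       │
├─────┘ │ └─┴───┘ │ ┌─┘ ╶─────┤
│       │x x      │ │         │
├───────┴─╴ ┌───┬─┘ │ ┌─┬───╴ │
│x x x x x x│   │   │ │ │     │
│ ┌─────┐ ┌─┘ ╷ ╵ ┌─┘ ╵ │ ╶─┐ │
│x│     │ │   │   │     │   │ │
│ │ ╷ ╶─┘ │ ┌─┴───┴─────┴─┐ └─┤
│x│ │     │ │    x x x x x│   │
│ └─┼───┐ │ │ ╶─┐ ┌─────┐ └─┐ │
│x  │   │ │ │   │x│     │x x│ │
│ ╷ ╵ ╷ └─┘ ├───┘ │ ╶─┐ └─┐ ╵ │
│x│   │     │x x x│   │   │x x│
│ └───┴─────┘ ┌───┴─╴ │ ╶─┴─╴ │
│x x x x x x x│       │      B│
└─────────────┴───────┴───────┘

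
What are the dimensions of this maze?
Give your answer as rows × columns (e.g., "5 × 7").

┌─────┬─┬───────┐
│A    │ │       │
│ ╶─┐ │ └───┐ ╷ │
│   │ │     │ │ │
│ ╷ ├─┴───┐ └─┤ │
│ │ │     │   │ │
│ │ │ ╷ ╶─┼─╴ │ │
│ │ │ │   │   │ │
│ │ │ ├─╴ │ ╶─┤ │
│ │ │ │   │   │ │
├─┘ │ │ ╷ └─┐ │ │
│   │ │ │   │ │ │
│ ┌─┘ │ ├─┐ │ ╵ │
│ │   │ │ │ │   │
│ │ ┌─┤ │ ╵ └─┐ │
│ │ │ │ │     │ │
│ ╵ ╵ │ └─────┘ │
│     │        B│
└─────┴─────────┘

Counting the maze dimensions:
Rows (vertical): 9
Columns (horizontal): 8
Dimensions: 9 × 8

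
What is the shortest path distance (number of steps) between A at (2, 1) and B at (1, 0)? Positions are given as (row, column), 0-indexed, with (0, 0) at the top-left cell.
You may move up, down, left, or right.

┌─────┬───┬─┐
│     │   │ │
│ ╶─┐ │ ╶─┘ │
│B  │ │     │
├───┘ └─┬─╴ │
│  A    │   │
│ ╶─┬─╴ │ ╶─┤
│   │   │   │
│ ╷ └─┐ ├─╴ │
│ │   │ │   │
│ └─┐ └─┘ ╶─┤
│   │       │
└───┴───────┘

Finding path from (2, 1) to (1, 0):
Path: (2,1) → (2,2) → (1,2) → (0,2) → (0,1) → (0,0) → (1,0)
Distance: 6 steps

Solution:

┌─────┬───┬─┐
│↓ ← ↰│   │ │
│ ╶─┐ │ ╶─┘ │
│B  │↑│     │
├───┘ └─┬─╴ │
│  A ↑  │   │
│ ╶─┬─╴ │ ╶─┤
│   │   │   │
│ ╷ └─┐ ├─╴ │
│ │   │ │   │
│ └─┐ └─┘ ╶─┤
│   │       │
└───┴───────┘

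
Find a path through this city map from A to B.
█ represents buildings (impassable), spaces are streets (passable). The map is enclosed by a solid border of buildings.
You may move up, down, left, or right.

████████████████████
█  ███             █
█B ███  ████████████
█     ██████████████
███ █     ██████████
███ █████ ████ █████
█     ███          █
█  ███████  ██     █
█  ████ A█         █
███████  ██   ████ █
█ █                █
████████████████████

Finding the shortest path from A to B:
Movement: cardinal only
Path length: 23 steps
Directions: down → down → right → right → right → up → up → up → up → left → left → up → up → left → left → left → left → up → left → left → left → up → left

Solution:

████████████████████
█  ███             █
█B↰███  ████████████
█ ↑←←↰██████████████
███ █↑←←←↰██████████
███ █████↑████ █████
█     ███↑←↰       █
█  ███████ ↑██     █
█  ████ A█ ↑       █
███████ ↓██↑  ████ █
█ █     ↳→→↑       █
████████████████████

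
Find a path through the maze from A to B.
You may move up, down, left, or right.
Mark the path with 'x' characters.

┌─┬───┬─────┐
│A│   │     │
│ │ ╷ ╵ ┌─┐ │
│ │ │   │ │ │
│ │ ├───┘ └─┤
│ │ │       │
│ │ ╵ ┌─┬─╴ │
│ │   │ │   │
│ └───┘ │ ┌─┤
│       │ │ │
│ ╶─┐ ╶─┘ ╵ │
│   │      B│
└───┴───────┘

Finding the shortest path through the maze:
Path length: 10 steps
Directions: down → down → down → down → right → right → down → right → right → right

Solution:

┌─┬───┬─────┐
│A│   │     │
│ │ ╷ ╵ ┌─┐ │
│x│ │   │ │ │
│ │ ├───┘ └─┤
│x│ │       │
│ │ ╵ ┌─┬─╴ │
│x│   │ │   │
│ └───┘ │ ┌─┤
│x x x  │ │ │
│ ╶─┐ ╶─┘ ╵ │
│   │x x x B│
└───┴───────┘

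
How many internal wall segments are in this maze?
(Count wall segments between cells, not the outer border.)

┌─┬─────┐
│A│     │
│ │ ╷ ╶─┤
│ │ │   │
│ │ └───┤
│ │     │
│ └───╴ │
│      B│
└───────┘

Counting internal wall segments:
Total internal walls: 9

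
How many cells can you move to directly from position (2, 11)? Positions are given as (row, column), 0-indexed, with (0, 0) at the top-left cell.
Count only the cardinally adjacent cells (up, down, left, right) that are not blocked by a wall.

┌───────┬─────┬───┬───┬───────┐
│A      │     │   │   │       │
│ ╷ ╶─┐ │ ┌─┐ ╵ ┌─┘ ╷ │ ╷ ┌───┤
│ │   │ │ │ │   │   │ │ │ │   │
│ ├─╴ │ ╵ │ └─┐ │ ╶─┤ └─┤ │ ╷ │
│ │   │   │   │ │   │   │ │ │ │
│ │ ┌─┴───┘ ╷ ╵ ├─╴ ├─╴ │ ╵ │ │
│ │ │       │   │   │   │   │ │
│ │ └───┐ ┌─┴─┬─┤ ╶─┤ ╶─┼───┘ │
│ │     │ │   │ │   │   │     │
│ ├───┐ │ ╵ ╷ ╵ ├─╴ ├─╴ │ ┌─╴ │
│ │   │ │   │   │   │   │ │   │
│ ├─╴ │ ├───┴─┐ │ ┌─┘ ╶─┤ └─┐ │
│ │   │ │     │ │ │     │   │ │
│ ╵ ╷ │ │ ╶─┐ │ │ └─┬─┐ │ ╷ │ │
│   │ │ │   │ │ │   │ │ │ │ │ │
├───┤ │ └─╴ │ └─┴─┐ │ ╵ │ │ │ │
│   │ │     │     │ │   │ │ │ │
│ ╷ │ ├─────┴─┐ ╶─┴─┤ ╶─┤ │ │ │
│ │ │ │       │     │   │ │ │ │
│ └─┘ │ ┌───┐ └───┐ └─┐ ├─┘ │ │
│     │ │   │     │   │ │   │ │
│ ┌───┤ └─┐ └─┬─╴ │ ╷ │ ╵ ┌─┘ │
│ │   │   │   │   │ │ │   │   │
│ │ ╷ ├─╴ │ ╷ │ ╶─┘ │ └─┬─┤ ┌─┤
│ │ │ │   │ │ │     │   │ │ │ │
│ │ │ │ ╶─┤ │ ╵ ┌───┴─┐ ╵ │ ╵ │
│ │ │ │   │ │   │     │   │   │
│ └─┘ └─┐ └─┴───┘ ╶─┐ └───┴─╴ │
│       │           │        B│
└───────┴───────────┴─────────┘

Checking passable neighbors of (2, 11):
Neighbors: (3, 11), (2, 10)
Count: 2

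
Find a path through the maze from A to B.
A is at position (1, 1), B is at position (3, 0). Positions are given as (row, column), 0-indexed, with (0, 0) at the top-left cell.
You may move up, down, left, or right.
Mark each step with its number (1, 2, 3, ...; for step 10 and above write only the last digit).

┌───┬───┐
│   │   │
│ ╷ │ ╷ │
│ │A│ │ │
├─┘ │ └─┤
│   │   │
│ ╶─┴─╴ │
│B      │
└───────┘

Finding the shortest path from (1, 1) to (3, 0):
Path length: 3 steps
Directions: down → left → down

Solution:

┌───┬───┐
│   │   │
│ ╷ │ ╷ │
│ │A│ │ │
├─┘ │ └─┤
│2 1│   │
│ ╶─┴─╴ │
│B      │
└───────┘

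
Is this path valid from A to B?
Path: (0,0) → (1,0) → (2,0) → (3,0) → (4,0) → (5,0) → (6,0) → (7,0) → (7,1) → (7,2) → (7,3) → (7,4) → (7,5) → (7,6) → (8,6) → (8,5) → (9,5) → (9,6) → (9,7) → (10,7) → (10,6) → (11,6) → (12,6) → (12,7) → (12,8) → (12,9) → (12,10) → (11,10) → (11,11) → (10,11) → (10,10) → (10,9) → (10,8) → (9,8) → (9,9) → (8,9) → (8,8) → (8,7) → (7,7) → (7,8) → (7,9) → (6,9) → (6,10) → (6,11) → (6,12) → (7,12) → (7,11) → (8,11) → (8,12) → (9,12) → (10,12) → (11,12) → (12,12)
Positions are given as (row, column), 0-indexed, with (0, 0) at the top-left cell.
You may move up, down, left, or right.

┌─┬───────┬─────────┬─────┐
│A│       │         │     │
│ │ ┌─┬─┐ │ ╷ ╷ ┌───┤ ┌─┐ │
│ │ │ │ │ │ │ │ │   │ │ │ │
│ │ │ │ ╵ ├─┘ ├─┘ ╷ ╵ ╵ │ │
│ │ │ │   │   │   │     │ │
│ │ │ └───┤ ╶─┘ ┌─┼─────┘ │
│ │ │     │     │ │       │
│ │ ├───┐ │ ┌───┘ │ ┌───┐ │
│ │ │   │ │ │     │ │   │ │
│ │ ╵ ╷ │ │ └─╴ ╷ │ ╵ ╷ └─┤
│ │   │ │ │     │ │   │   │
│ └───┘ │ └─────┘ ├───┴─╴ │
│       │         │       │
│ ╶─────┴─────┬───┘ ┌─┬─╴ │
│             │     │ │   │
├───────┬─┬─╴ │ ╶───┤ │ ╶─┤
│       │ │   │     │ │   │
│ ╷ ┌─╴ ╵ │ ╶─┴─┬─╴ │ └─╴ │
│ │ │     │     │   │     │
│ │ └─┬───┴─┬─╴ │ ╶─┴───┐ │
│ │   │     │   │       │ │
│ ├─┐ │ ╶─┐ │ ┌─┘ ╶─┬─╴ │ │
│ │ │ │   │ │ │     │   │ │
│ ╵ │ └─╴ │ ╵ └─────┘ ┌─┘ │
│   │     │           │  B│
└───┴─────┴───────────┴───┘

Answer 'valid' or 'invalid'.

Checking path validity:
Result: All consecutive moves are passable.

valid

Correct solution:

┌─┬───────┬─────────┬─────┐
│A│       │         │     │
│ │ ┌─┬─┐ │ ╷ ╷ ┌───┤ ┌─┐ │
│↓│ │ │ │ │ │ │ │   │ │ │ │
│ │ │ │ ╵ ├─┘ ├─┘ ╷ ╵ ╵ │ │
│↓│ │ │   │   │   │     │ │
│ │ │ └───┤ ╶─┘ ┌─┼─────┘ │
│↓│ │     │     │ │       │
│ │ ├───┐ │ ┌───┘ │ ┌───┐ │
│↓│ │   │ │ │     │ │   │ │
│ │ ╵ ╷ │ │ └─╴ ╷ │ ╵ ╷ └─┤
│↓│   │ │ │     │ │   │   │
│ └───┘ │ └─────┘ ├───┴─╴ │
│↓      │         │↱ → → ↓│
│ ╶─────┴─────┬───┘ ┌─┬─╴ │
│↳ → → → → → ↓│↱ → ↑│ │↓ ↲│
├───────┬─┬─╴ │ ╶───┤ │ ╶─┤
│       │ │↓ ↲│↑ ← ↰│ │↳ ↓│
│ ╷ ┌─╴ ╵ │ ╶─┴─┬─╴ │ └─╴ │
│ │ │     │↳ → ↓│↱ ↑│    ↓│
│ │ └─┬───┴─┬─╴ │ ╶─┴───┐ │
│ │   │     │↓ ↲│↑ ← ← ↰│↓│
│ ├─┐ │ ╶─┐ │ ┌─┘ ╶─┬─╴ │ │
│ │ │ │   │ │↓│     │↱ ↑│↓│
│ ╵ │ └─╴ │ ╵ └─────┘ ┌─┘ │
│   │     │  ↳ → → → ↑│  B│
└───┴─────┴───────────┴───┘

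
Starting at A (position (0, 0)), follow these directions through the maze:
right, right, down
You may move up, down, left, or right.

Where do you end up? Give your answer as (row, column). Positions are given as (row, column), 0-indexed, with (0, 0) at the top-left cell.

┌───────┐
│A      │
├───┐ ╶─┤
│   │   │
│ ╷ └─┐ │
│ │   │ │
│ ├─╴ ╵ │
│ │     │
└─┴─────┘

Following directions step by step:
Start: (0, 0)
  right: (0, 0) → (0, 1)
  right: (0, 1) → (0, 2)
  down: (0, 2) → (1, 2)
Final position: (1, 2)

Path taken:

┌───────┐
│A → ↓  │
├───┐ ╶─┤
│   │B  │
│ ╷ └─┐ │
│ │   │ │
│ ├─╴ ╵ │
│ │     │
└─┴─────┘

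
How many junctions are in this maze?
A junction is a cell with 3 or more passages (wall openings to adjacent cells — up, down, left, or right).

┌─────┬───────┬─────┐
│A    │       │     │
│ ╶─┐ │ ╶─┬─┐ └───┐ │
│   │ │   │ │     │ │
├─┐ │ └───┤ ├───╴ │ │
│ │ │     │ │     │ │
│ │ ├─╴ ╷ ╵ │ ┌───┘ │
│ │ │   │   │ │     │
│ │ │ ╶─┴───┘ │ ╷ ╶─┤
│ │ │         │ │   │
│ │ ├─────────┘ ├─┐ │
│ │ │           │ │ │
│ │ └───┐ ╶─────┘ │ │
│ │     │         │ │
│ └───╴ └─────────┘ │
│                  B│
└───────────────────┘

Checking each cell for number of passages:

Junctions found (3+ passages):
  (2, 3): 3 passages
  (3, 8): 3 passages
  (5, 4): 3 passages
  (7, 3): 3 passages
Total junctions: 4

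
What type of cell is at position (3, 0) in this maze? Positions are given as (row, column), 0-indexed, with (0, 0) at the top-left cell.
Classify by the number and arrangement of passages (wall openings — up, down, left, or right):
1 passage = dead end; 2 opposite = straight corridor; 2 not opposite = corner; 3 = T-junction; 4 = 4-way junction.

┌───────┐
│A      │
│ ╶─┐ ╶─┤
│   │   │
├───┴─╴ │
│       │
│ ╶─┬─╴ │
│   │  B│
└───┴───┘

Checking cell at (3, 0):
Number of passages: 2
Cell type: corner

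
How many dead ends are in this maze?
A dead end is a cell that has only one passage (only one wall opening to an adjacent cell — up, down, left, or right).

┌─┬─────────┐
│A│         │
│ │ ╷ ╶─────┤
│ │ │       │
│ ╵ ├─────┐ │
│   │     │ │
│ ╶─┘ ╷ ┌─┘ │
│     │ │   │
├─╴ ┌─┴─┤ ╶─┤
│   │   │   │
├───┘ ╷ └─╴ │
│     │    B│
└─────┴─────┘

Checking each cell for number of passages:

Dead ends found at positions:
  (0, 0)
  (0, 5)
  (2, 4)
  (3, 3)
  (4, 0)
  (5, 0)
Total dead ends: 6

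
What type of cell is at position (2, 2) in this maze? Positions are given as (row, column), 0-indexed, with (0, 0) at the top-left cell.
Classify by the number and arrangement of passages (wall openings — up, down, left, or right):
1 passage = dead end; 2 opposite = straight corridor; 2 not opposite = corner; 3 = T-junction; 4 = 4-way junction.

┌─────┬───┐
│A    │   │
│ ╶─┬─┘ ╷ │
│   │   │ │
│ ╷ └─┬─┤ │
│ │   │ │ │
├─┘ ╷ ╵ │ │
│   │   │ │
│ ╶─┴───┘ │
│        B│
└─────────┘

Checking cell at (2, 2):
Number of passages: 2
Cell type: corner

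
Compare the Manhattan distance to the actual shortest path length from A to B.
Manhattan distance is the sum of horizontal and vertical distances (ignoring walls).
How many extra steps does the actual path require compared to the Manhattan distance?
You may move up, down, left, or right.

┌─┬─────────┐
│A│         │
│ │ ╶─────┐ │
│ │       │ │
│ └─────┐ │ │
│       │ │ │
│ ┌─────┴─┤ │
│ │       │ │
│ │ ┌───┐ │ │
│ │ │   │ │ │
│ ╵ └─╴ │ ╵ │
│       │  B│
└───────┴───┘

Manhattan distance: |5 - 0| + |5 - 0| = 10
Actual path length: 14
Extra steps: 14 - 10 = 4

Solution:

┌─┬─────────┐
│A│         │
│ │ ╶─────┐ │
│↓│       │ │
│ └─────┐ │ │
│↓      │ │ │
│ ┌─────┴─┤ │
│↓│↱ → → ↓│ │
│ │ ┌───┐ │ │
│↓│↑│   │↓│ │
│ ╵ └─╴ │ ╵ │
│↳ ↑    │↳ B│
└───────┴───┘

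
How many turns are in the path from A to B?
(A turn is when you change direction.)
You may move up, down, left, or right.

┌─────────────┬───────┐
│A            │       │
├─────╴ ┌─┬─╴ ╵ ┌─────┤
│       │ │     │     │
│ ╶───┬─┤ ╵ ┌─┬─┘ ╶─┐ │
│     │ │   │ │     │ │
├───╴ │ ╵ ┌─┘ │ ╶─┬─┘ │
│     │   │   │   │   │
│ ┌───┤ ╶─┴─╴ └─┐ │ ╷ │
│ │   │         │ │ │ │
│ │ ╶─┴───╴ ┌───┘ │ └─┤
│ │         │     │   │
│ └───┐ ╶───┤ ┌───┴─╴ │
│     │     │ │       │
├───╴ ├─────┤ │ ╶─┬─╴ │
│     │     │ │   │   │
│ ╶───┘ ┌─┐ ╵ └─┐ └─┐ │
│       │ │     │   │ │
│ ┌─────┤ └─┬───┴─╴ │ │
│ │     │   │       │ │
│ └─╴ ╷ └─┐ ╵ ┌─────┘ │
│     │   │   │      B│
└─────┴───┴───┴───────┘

Directions: right, right, right, down, left, left, left, down, right, right, down, left, left, down, down, down, right, right, down, left, left, down, right, right, right, up, right, right, down, right, up, up, up, right, right, up, up, left, up, right, up, right, right, down, down, left, down, down, right, down, down, down, down, down
Number of turns: 29

Solution:

┌─────────────┬───────┐
│A → → ↓      │       │
├─────╴ ┌─┬─╴ ╵ ┌─────┤
│↓ ← ← ↲│ │     │↱ → ↓│
│ ╶───┬─┤ ╵ ┌─┬─┘ ╶─┐ │
│↳ → ↓│ │   │ │↱ ↑  │↓│
├───╴ │ ╵ ┌─┘ │ ╶─┬─┘ │
│↓ ← ↲│   │   │↑ ↰│↓ ↲│
│ ┌───┤ ╶─┴─╴ └─┐ │ ╷ │
│↓│   │         │↑│↓│ │
│ │ ╶─┴───╴ ┌───┘ │ └─┤
│↓│         │↱ → ↑│↳ ↓│
│ └───┐ ╶───┤ ┌───┴─╴ │
│↳ → ↓│     │↑│      ↓│
├───╴ ├─────┤ │ ╶─┬─╴ │
│↓ ← ↲│↱ → ↓│↑│   │  ↓│
│ ╶───┘ ┌─┐ ╵ └─┐ └─┐ │
│↳ → → ↑│ │↳ ↑  │   │↓│
│ ┌─────┤ └─┬───┴─╴ │ │
│ │     │   │       │↓│
│ └─╴ ╷ └─┐ ╵ ┌─────┘ │
│     │   │   │      B│
└─────┴───┴───┴───────┘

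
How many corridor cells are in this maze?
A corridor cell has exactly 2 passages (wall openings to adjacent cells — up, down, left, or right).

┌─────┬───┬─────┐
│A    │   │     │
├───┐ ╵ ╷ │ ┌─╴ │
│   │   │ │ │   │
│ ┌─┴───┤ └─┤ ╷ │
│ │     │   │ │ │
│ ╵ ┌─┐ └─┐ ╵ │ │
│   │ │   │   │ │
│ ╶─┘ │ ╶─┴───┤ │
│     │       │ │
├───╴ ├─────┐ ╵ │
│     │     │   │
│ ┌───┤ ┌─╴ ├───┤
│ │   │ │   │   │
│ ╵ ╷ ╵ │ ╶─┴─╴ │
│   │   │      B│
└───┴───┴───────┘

Counting cells with exactly 2 passages:
Total corridor cells: 54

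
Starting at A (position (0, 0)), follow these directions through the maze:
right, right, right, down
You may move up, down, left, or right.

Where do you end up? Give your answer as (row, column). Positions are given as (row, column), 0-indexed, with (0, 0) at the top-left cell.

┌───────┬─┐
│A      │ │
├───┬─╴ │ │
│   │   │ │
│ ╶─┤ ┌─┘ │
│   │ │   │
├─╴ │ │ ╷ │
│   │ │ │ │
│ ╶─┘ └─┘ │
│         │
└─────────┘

Following directions step by step:
Start: (0, 0)
  right: (0, 0) → (0, 1)
  right: (0, 1) → (0, 2)
  right: (0, 2) → (0, 3)
  down: (0, 3) → (1, 3)
Final position: (1, 3)

Path taken:

┌───────┬─┐
│A → → ↓│ │
├───┬─╴ │ │
│   │  B│ │
│ ╶─┤ ┌─┘ │
│   │ │   │
├─╴ │ │ ╷ │
│   │ │ │ │
│ ╶─┘ └─┘ │
│         │
└─────────┘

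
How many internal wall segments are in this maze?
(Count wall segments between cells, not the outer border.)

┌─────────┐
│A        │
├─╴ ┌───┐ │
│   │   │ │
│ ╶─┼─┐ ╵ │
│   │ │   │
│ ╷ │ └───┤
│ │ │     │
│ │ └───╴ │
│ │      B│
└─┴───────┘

Counting internal wall segments:
Total internal walls: 16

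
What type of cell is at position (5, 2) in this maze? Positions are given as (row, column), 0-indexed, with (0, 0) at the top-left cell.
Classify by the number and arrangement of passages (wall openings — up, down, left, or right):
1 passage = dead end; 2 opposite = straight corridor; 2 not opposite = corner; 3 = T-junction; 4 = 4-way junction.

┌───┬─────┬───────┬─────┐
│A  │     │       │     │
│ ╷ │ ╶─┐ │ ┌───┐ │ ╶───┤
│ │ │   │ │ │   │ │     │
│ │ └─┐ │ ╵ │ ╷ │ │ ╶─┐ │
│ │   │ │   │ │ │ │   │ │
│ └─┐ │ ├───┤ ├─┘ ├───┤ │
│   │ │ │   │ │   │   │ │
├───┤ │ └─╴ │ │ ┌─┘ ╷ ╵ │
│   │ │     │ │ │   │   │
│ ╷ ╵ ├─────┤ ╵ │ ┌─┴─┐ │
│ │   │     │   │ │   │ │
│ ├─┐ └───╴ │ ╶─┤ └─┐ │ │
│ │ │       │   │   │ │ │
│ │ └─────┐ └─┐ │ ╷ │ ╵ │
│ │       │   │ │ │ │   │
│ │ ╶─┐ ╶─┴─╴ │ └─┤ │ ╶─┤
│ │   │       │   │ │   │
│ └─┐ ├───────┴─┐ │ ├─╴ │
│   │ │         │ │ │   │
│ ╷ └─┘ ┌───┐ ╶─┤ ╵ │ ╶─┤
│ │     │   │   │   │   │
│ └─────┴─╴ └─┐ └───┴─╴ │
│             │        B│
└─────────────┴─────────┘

Checking cell at (5, 2):
Number of passages: 3
Cell type: T-junction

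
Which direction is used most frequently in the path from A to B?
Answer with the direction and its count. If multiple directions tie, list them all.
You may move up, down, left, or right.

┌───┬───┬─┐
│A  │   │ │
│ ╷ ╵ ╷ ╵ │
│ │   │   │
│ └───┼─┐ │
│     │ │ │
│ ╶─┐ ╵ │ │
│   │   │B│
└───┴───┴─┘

Directions: right, down, right, up, right, down, right, down, down
Counts: {'right': 4, 'down': 4, 'up': 1}
Most common: down and right (tied at 4 times each)

Solution:

┌───┬───┬─┐
│A ↓│↱ ↓│ │
│ ╷ ╵ ╷ ╵ │
│ │↳ ↑│↳ ↓│
│ └───┼─┐ │
│     │ │↓│
│ ╶─┐ ╵ │ │
│   │   │B│
└───┴───┴─┘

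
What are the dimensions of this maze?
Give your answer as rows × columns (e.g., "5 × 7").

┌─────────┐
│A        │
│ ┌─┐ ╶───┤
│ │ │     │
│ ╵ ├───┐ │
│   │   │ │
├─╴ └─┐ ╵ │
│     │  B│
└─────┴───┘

Counting the maze dimensions:
Rows (vertical): 4
Columns (horizontal): 5
Dimensions: 4 × 5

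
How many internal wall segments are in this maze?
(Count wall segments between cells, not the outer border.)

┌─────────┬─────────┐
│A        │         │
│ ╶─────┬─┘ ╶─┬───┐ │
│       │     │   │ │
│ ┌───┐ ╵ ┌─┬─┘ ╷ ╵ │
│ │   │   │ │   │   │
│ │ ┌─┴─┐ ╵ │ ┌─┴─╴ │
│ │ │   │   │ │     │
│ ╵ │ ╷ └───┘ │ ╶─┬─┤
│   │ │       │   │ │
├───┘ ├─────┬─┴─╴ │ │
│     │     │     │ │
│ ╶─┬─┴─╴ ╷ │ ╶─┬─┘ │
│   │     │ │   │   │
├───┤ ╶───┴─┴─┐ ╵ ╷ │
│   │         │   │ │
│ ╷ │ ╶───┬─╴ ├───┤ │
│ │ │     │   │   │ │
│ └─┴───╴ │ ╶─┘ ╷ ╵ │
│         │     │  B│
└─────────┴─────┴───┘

Counting internal wall segments:
Total internal walls: 81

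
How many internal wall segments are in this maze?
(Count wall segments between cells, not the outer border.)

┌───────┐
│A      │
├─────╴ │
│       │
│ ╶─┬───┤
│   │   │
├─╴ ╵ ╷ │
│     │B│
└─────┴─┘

Counting internal wall segments:
Total internal walls: 9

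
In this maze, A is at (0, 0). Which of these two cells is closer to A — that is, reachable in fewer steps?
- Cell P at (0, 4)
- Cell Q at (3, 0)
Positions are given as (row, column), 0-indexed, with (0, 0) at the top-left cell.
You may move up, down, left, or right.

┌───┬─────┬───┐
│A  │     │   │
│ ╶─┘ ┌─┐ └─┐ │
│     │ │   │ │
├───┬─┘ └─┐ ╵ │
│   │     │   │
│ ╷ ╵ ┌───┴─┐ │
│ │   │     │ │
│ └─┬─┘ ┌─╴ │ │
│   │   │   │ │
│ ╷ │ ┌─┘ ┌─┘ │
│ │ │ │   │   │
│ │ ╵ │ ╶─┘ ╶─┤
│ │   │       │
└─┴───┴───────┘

Shortest path A → P at (0, 4): 6 steps
Shortest path A → Q at (3, 0): 33 steps

P is closer (6 steps vs 33 steps).

Path to P:

┌───┬─────┬───┐
│A  │↱ → P│   │
│ ╶─┘ ┌─┐ └─┐ │
│↳ → ↑│ │   │ │
├───┬─┘ └─┐ ╵ │
│   │     │   │
│ ╷ ╵ ┌───┴─┐ │
│ │   │     │ │
│ └─┬─┘ ┌─╴ │ │
│   │   │   │ │
│ ╷ │ ┌─┘ ┌─┘ │
│ │ │ │   │   │
│ │ ╵ │ ╶─┘ ╶─┤
│ │   │       │
└─┴───┴───────┘

Path to Q:

┌───┬─────┬───┐
│A  │↱ → ↓│   │
│ ╶─┘ ┌─┐ └─┐ │
│↳ → ↑│ │↳ ↓│ │
├───┬─┘ └─┐ ╵ │
│   │     │↳ ↓│
│ ╷ ╵ ┌───┴─┐ │
│Q│   │↓ ← ↰│↓│
│ └─┬─┘ ┌─╴ │ │
│↑ ↰│↓ ↲│↱ ↑│↓│
│ ╷ │ ┌─┘ ┌─┘ │
│ │↑│↓│↱ ↑│↓ ↲│
│ │ ╵ │ ╶─┘ ╶─┤
│ │↑ ↲│↑ ← ↲  │
└─┴───┴───────┘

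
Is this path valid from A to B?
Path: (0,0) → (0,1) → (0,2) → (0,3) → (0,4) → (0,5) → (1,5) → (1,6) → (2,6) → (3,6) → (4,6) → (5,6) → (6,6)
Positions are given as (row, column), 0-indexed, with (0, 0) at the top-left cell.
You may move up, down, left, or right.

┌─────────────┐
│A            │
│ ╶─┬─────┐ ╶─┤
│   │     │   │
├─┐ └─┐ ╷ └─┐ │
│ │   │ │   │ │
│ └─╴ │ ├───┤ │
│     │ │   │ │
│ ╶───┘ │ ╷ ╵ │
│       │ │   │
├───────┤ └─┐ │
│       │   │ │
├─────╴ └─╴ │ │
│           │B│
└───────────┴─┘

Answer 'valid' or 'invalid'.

Checking path validity:
Result: All consecutive moves are passable.

valid

Correct solution:

┌─────────────┐
│A → → → → ↓  │
│ ╶─┬─────┐ ╶─┤
│   │     │↳ ↓│
├─┐ └─┐ ╷ └─┐ │
│ │   │ │   │↓│
│ └─╴ │ ├───┤ │
│     │ │   │↓│
│ ╶───┘ │ ╷ ╵ │
│       │ │  ↓│
├───────┤ └─┐ │
│       │   │↓│
├─────╴ └─╴ │ │
│           │B│
└───────────┴─┘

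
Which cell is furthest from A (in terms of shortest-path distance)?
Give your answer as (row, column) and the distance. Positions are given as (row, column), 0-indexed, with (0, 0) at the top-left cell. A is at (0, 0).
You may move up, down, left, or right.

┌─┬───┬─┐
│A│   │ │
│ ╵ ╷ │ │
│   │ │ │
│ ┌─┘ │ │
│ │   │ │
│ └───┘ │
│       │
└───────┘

Computing BFS distances from A to all cells:
Furthest cell: (0, 3)
Distance: 9 steps

Path from A to the furthest cell:

┌─┬───┬─┐
│A│   │B│
│ ╵ ╷ │ │
│↓  │ │↑│
│ ┌─┘ │ │
│↓│   │↑│
│ └───┘ │
│↳ → → ↑│
└───────┘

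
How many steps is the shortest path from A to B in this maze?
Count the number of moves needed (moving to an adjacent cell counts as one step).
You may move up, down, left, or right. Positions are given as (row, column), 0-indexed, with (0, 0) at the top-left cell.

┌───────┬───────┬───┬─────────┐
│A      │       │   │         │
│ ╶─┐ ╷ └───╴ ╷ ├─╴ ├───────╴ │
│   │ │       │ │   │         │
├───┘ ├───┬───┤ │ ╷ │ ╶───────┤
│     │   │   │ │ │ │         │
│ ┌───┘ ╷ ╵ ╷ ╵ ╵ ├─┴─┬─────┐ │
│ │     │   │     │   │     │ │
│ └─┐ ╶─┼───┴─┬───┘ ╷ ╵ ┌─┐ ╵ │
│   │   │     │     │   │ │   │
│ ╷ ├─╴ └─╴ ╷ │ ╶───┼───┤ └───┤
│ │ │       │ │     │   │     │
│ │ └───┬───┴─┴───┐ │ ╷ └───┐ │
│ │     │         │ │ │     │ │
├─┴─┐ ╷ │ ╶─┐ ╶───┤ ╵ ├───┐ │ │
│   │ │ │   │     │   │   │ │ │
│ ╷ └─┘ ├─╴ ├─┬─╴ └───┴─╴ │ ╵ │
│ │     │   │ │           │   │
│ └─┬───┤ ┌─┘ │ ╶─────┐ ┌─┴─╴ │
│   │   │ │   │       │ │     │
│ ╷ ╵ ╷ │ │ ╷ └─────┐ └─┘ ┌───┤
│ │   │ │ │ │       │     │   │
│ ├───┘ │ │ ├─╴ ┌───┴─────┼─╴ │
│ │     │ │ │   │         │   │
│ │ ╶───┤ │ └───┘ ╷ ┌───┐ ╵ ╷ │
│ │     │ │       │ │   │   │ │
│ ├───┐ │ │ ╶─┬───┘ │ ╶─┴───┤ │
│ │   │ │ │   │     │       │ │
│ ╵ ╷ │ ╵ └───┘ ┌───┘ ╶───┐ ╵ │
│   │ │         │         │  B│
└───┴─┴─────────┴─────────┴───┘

Using BFS to find shortest path:
Start: (0, 0), End: (14, 14)
Path found:
(0,0) → (0,1) → (0,2) → (1,2) → (2,2) → (2,1) → (2,0) → (3,0) → (4,0) → (4,1) → (5,1) → (6,1) → (6,2) → (6,3) → (7,3) → (8,3) → (8,2) → (8,1) → (7,1) → (7,0) → (8,0) → (9,0) → (9,1) → (10,1) → (10,2) → (9,2) → (9,3) → (10,3) → (11,3) → (11,2) → (11,1) → (12,1) → (12,2) → (12,3) → (13,3) → (14,3) → (14,4) → (14,5) → (14,6) → (14,7) → (13,7) → (13,8) → (13,9) → (12,9) → (11,9) → (11,10) → (11,11) → (11,12) → (12,12) → (12,13) → (11,13) → (11,14) → (12,14) → (13,14) → (14,14)
Number of steps: 54

Solution:

┌───────┬───────┬───┬─────────┐
│A → ↓  │       │   │         │
│ ╶─┐ ╷ └───╴ ╷ ├─╴ ├───────╴ │
│   │↓│       │ │   │         │
├───┘ ├───┬───┤ │ ╷ │ ╶───────┤
│↓ ← ↲│   │   │ │ │ │         │
│ ┌───┘ ╷ ╵ ╷ ╵ ╵ ├─┴─┬─────┐ │
│↓│     │   │     │   │     │ │
│ └─┐ ╶─┼───┴─┬───┘ ╷ ╵ ┌─┐ ╵ │
│↳ ↓│   │     │     │   │ │   │
│ ╷ ├─╴ └─╴ ╷ │ ╶───┼───┤ └───┤
│ │↓│       │ │     │   │     │
│ │ └───┬───┴─┴───┐ │ ╷ └───┐ │
│ │↳ → ↓│         │ │ │     │ │
├─┴─┐ ╷ │ ╶─┐ ╶───┤ ╵ ├───┐ │ │
│↓ ↰│ │↓│   │     │   │   │ │ │
│ ╷ └─┘ ├─╴ ├─┬─╴ └───┴─╴ │ ╵ │
│↓│↑ ← ↲│   │ │           │   │
│ └─┬───┤ ┌─┘ │ ╶─────┐ ┌─┴─╴ │
│↳ ↓│↱ ↓│ │   │       │ │     │
│ ╷ ╵ ╷ │ │ ╷ └─────┐ └─┘ ┌───┤
│ │↳ ↑│↓│ │ │       │     │   │
│ ├───┘ │ │ ├─╴ ┌───┴─────┼─╴ │
│ │↓ ← ↲│ │ │   │  ↱ → → ↓│↱ ↓│
│ │ ╶───┤ │ └───┘ ╷ ┌───┐ ╵ ╷ │
│ │↳ → ↓│ │       │↑│   │↳ ↑│↓│
│ ├───┐ │ │ ╶─┬───┘ │ ╶─┴───┤ │
│ │   │↓│ │   │↱ → ↑│       │↓│
│ ╵ ╷ │ ╵ └───┘ ┌───┘ ╶───┐ ╵ │
│   │ │↳ → → → ↑│         │  B│
└───┴─┴─────────┴─────────┴───┘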